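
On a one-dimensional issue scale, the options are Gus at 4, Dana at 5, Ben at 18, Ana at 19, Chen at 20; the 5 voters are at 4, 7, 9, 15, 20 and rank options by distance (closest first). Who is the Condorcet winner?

Dana

With single-peaked preferences on a line, the Condorcet winner is the candidate closest to the median voter.
The median voter (position 9) is closest to Dana at 5.
Check: Dana vs Ana — voters closer to Dana: 3 of 5.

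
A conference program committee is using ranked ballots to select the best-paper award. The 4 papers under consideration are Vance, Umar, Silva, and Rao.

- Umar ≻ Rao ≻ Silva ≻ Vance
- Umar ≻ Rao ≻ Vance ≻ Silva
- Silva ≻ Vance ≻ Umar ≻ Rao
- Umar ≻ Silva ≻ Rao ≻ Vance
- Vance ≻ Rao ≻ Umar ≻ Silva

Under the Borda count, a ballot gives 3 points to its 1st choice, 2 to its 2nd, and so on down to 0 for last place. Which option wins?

Borda scores:
  Vance: 0 + 1 + 2 + 0 + 3 = 6
  Umar: 3 + 3 + 1 + 3 + 1 = 11
  Silva: 1 + 0 + 3 + 2 + 0 = 6
  Rao: 2 + 2 + 0 + 1 + 2 = 7
Umar has the highest total.

Umar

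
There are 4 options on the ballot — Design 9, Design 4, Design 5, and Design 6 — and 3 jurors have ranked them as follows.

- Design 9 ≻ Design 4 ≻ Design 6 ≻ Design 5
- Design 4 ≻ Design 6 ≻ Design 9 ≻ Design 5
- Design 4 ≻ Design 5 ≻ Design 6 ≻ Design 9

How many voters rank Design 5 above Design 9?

1

Ballots ranking Design 5 above Design 9: 1.
Ballots ranking Design 9 above Design 5: 2.
So 1 of 3 voters prefer Design 5 to Design 9.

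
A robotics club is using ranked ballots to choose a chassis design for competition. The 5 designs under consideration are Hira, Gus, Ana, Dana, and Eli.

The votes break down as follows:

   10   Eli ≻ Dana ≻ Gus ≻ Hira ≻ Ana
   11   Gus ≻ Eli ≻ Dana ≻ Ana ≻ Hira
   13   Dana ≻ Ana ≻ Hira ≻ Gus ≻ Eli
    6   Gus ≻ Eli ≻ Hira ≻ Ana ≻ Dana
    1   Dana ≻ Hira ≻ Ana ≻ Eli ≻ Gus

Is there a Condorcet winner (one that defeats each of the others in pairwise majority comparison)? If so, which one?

Head-to-head results (41 voters total):
Hira vs Gus: Gus wins 27–14.
Hira vs Ana: Ana wins 24–17.
Hira vs Dana: Dana wins 35–6.
Hira vs Eli: Eli wins 27–14.
Gus vs Ana: Gus wins 27–14.
Gus vs Dana: Dana wins 24–17.
Gus vs Eli: Gus wins 30–11.
Ana vs Dana: Dana wins 35–6.
Ana vs Eli: Eli wins 27–14.
Dana vs Eli: Eli wins 27–14.
No candidate beats all others: Gus beats Eli beats Dana beats Gus, a majority cycle.

None — there is no Condorcet winner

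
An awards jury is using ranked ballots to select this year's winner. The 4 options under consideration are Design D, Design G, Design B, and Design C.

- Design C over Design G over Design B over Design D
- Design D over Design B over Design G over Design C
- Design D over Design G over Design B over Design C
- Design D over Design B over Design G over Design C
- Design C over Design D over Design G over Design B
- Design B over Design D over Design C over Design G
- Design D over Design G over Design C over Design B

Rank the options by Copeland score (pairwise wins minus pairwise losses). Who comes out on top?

Pairwise results:
  Design D vs Design G: Design D wins 6–1.
  Design D vs Design B: Design D wins 5–2.
  Design D vs Design C: Design D wins 5–2.
  Design G vs Design B: Design G wins 4–3.
  Design G vs Design C: Design G wins 4–3.
  Design B vs Design C: Design B wins 4–3.
Copeland scores (wins − losses):
  Design D: 3 − 0 = 3
  Design G: 2 − 1 = 1
  Design B: 1 − 2 = -1
  Design C: 0 − 3 = -3
Design D has the best Copeland score.

Design D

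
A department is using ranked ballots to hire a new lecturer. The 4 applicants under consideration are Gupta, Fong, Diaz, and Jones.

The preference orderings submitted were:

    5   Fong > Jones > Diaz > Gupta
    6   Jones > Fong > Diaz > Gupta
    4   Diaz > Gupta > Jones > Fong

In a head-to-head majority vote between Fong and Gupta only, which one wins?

Ballots ranking Fong above Gupta: 5+6 = 11.
Ballots ranking Gupta above Fong: 4.
Fong wins the head-to-head, 11–4.

Fong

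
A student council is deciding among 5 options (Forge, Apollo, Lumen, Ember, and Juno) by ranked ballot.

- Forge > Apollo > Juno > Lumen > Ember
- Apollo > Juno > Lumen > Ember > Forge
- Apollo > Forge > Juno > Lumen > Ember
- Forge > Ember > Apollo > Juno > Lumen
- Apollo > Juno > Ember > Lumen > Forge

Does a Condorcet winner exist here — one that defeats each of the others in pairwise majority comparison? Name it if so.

Head-to-head results (5 voters total):
Forge vs Apollo: Apollo wins 3–2.
Forge vs Lumen: Forge wins 3–2.
Forge vs Ember: Forge wins 3–2.
Forge vs Juno: Forge wins 3–2.
Apollo vs Lumen: Apollo wins 5–0.
Apollo vs Ember: Apollo wins 4–1.
Apollo vs Juno: Apollo wins 5–0.
Lumen vs Ember: Lumen wins 3–2.
Lumen vs Juno: Juno wins 5–0.
Ember vs Juno: Juno wins 4–1.
Apollo beats each rival — Forge (3–2), Lumen (5–0), Ember (4–1), Juno (5–0) — so Apollo is the Condorcet winner.

Apollo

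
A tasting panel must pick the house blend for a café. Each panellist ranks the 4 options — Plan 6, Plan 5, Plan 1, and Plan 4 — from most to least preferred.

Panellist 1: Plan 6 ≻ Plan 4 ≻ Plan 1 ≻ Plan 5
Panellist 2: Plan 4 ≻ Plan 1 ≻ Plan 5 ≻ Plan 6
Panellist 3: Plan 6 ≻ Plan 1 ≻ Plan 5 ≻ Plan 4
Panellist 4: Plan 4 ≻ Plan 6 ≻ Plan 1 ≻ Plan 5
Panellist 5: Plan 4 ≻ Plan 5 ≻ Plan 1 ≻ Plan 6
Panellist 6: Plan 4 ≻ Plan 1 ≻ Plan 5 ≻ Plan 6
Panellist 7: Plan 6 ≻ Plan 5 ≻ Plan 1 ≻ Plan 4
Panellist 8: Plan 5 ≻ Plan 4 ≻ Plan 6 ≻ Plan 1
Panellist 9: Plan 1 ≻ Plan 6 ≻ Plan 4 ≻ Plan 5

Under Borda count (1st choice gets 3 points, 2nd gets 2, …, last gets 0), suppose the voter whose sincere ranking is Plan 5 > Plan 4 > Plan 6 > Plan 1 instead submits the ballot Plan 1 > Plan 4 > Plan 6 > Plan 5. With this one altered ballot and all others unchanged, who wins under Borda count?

Borda totals with the altered ballot: Plan 6 14, Plan 5 7, Plan 1 16, Plan 4 17.
The winner is unchanged: still Plan 4.

Plan 4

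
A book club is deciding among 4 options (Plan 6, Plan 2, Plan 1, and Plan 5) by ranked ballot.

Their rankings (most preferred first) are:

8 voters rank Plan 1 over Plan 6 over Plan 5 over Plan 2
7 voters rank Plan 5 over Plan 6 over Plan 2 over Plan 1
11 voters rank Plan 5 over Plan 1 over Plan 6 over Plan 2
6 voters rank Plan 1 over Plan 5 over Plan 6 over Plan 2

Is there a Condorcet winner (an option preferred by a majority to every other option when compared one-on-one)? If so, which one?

Plan 5

Head-to-head results (32 voters total):
Plan 6 vs Plan 2: Plan 6 wins 32–0.
Plan 6 vs Plan 1: Plan 1 wins 25–7.
Plan 6 vs Plan 5: Plan 5 wins 24–8.
Plan 2 vs Plan 1: Plan 1 wins 25–7.
Plan 2 vs Plan 5: Plan 5 wins 32–0.
Plan 1 vs Plan 5: Plan 5 wins 18–14.
Plan 5 beats each rival — Plan 6 (24–8), Plan 2 (32–0), Plan 1 (18–14) — so Plan 5 is the Condorcet winner.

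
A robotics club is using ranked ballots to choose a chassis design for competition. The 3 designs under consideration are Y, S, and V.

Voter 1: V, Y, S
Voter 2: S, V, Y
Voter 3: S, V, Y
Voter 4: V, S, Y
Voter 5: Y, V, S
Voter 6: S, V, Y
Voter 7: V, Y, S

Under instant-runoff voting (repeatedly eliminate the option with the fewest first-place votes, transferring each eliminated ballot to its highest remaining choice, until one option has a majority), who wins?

Round 1: S 3, V 3, Y 1. Y has the fewest and is eliminated.
Round 2: V 4, S 3. V has a majority.

V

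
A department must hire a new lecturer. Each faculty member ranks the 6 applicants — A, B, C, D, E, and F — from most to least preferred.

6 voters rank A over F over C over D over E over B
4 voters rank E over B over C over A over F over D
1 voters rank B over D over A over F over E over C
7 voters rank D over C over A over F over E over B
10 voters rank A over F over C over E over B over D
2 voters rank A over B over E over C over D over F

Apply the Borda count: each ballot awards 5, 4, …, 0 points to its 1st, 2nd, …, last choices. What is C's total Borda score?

Borda scores:
  A: 6·5 + 4·2 + 3 + 7·3 + 10·5 + 2·5 = 122
  B: 6·0 + 4·4 + 5 + 7·0 + 10·1 + 2·4 = 39
  C: 6·3 + 4·3 + 0 + 7·4 + 10·3 + 2·2 = 92
  D: 6·2 + 4·0 + 4 + 7·5 + 10·0 + 2·1 = 53
  E: 6·1 + 4·5 + 1 + 7·1 + 10·2 + 2·3 = 60
  F: 6·4 + 4·1 + 2 + 7·2 + 10·4 + 2·0 = 84

92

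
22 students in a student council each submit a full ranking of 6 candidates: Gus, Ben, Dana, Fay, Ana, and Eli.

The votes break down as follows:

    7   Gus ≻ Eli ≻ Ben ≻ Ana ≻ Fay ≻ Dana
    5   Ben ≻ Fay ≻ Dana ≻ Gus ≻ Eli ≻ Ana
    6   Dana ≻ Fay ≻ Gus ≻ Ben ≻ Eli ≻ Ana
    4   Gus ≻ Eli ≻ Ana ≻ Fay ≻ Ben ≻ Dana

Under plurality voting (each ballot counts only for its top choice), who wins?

First-place vote totals:
  Gus: 11
  Ben: 5
  Dana: 6
  Fay: 0
  Ana: 0
  Eli: 0
Gus has the most first-place votes.

Gus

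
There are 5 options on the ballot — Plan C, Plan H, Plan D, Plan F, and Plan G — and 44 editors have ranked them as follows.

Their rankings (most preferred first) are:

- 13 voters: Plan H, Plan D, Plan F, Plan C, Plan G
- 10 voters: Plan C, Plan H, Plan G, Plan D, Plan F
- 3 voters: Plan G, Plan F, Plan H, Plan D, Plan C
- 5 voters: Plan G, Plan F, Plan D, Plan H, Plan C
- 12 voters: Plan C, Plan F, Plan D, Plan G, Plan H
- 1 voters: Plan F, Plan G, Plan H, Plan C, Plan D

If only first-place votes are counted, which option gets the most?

First-place vote totals:
  Plan C: 22
  Plan H: 13
  Plan D: 0
  Plan F: 1
  Plan G: 8
Plan C has the most first-place votes.

Plan C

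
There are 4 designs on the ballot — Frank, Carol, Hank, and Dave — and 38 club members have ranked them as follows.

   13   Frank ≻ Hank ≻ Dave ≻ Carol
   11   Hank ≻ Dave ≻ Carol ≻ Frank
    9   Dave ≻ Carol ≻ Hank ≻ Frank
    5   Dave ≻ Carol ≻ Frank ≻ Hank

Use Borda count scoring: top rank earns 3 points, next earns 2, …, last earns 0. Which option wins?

Borda scores:
  Frank: 13·3 + 11·0 + 9·0 + 5·1 = 44
  Carol: 13·0 + 11·1 + 9·2 + 5·2 = 39
  Hank: 13·2 + 11·3 + 9·1 + 5·0 = 68
  Dave: 13·1 + 11·2 + 9·3 + 5·3 = 77
Dave has the highest total.

Dave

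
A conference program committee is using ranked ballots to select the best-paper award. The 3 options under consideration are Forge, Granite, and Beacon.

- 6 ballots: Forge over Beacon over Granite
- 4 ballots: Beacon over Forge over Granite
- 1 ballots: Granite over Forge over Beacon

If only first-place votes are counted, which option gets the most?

First-place vote totals:
  Forge: 6
  Granite: 1
  Beacon: 4
Forge has the most first-place votes.

Forge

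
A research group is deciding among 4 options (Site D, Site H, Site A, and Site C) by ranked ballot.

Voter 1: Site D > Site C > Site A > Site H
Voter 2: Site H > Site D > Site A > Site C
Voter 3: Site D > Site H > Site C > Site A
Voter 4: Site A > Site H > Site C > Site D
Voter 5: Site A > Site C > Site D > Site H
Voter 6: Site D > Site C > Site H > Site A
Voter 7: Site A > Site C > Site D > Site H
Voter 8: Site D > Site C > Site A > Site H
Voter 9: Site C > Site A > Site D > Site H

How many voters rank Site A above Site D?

Ballots ranking Site A above Site D: 4.
Ballots ranking Site D above Site A: 5.
So 4 of 9 voters prefer Site A to Site D.

4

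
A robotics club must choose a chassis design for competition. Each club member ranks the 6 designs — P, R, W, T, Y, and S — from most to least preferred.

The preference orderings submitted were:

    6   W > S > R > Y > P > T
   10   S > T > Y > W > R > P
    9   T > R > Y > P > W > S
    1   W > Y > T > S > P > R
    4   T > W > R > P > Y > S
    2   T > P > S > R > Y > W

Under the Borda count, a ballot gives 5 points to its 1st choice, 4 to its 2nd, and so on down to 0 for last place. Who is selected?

T

Borda scores:
  P: 6·1 + 10·0 + 9·2 + 1 + 4·2 + 2·4 = 41
  R: 6·3 + 10·1 + 9·4 + 0 + 4·3 + 2·2 = 80
  W: 6·5 + 10·2 + 9·1 + 5 + 4·4 + 2·0 = 80
  T: 6·0 + 10·4 + 9·5 + 3 + 4·5 + 2·5 = 118
  Y: 6·2 + 10·3 + 9·3 + 4 + 4·1 + 2·1 = 79
  S: 6·4 + 10·5 + 9·0 + 2 + 4·0 + 2·3 = 82
T has the highest total.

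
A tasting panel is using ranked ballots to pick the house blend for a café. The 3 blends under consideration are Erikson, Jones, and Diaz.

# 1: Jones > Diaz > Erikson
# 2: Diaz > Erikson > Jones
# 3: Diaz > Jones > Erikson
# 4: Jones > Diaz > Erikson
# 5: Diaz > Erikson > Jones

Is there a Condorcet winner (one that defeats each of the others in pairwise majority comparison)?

Head-to-head results (5 voters total):
Erikson vs Jones: Jones wins 3–2.
Erikson vs Diaz: Diaz wins 5–0.
Jones vs Diaz: Diaz wins 3–2.
Diaz beats each rival — Erikson (5–0), Jones (3–2) — so Diaz is the Condorcet winner.

Yes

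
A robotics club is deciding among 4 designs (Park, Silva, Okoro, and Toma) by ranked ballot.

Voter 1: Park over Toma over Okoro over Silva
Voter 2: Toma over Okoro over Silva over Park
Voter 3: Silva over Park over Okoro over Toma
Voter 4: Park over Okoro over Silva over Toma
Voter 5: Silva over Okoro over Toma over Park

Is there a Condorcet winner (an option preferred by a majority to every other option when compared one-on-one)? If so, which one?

Head-to-head results (5 voters total):
Park vs Silva: Silva wins 3–2.
Park vs Okoro: Park wins 3–2.
Park vs Toma: Park wins 3–2.
Silva vs Okoro: Okoro wins 3–2.
Silva vs Toma: Silva wins 3–2.
Okoro vs Toma: Okoro wins 3–2.
No candidate beats all others: Park beats Okoro beats Silva beats Park, a majority cycle.

There is no Condorcet winner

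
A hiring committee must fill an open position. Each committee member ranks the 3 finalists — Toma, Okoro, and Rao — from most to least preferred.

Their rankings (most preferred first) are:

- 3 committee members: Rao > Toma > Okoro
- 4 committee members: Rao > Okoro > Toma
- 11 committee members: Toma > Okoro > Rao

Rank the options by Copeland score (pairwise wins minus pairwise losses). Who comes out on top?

Pairwise results:
  Toma vs Okoro: Toma wins 14–4.
  Toma vs Rao: Toma wins 11–7.
  Okoro vs Rao: Okoro wins 11–7.
Copeland scores (wins − losses):
  Toma: 2 − 0 = 2
  Okoro: 1 − 1 = 0
  Rao: 0 − 2 = -2
Toma has the best Copeland score.

Toma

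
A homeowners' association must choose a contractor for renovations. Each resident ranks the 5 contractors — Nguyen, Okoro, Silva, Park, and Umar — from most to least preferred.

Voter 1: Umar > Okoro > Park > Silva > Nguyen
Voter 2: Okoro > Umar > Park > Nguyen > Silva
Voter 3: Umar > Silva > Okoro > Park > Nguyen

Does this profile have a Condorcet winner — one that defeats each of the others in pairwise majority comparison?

Yes

Head-to-head results (3 voters total):
Nguyen vs Okoro: Okoro wins 3–0.
Nguyen vs Silva: Silva wins 2–1.
Nguyen vs Park: Park wins 3–0.
Nguyen vs Umar: Umar wins 3–0.
Okoro vs Silva: Okoro wins 2–1.
Okoro vs Park: Okoro wins 3–0.
Okoro vs Umar: Umar wins 2–1.
Silva vs Park: Park wins 2–1.
Silva vs Umar: Umar wins 3–0.
Park vs Umar: Umar wins 3–0.
Umar beats each rival — Nguyen (3–0), Okoro (2–1), Silva (3–0), Park (3–0) — so Umar is the Condorcet winner.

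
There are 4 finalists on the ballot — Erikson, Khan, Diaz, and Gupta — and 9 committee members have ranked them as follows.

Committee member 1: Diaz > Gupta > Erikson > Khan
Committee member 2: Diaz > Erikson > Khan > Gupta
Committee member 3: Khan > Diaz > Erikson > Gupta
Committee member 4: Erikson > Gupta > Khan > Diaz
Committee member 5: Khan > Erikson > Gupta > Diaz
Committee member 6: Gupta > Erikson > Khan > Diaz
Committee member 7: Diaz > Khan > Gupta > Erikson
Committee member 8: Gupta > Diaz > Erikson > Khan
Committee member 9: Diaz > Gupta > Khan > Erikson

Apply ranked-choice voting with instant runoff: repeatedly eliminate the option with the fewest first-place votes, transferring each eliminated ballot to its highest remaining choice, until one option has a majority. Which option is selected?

Round 1: Diaz 4, Khan 2, Gupta 2, Erikson 1. Erikson has the fewest and is eliminated.
Round 2: Diaz 4, Gupta 3, Khan 2. Khan has the fewest and is eliminated.
Round 3: Diaz 5, Gupta 4. Diaz has a majority.

Diaz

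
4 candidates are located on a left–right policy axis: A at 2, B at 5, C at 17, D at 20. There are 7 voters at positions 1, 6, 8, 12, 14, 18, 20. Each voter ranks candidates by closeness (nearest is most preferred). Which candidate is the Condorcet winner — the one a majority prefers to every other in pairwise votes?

With single-peaked preferences on a line, the Condorcet winner is the candidate closest to the median voter.
The median voter (position 12) is closest to C at 17.
Check: C vs D — voters closer to C: 6 of 7.

C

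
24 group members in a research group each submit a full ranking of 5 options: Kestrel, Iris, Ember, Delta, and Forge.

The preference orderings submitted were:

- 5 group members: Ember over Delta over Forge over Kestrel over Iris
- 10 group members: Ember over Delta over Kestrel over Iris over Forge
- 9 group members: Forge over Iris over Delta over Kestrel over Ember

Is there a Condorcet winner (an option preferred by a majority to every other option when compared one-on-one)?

Head-to-head results (24 voters total):
Kestrel vs Iris: Kestrel wins 15–9.
Kestrel vs Ember: Ember wins 15–9.
Kestrel vs Delta: Delta wins 24–0.
Kestrel vs Forge: Forge wins 14–10.
Iris vs Ember: Ember wins 15–9.
Iris vs Delta: Delta wins 15–9.
Iris vs Forge: Forge wins 14–10.
Ember vs Delta: Ember wins 15–9.
Ember vs Forge: Ember wins 15–9.
Delta vs Forge: Delta wins 15–9.
Ember beats each rival — Kestrel (15–9), Iris (15–9), Delta (15–9), Forge (15–9) — so Ember is the Condorcet winner.

Yes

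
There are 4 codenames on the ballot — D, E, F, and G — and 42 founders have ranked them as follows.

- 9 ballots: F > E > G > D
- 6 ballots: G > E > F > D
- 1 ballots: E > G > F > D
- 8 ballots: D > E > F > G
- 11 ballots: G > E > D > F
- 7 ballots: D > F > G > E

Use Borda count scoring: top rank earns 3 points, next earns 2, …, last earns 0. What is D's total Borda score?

Borda scores:
  D: 9·0 + 6·0 + 0 + 8·3 + 11·1 + 7·3 = 56
  E: 9·2 + 6·2 + 3 + 8·2 + 11·2 + 7·0 = 71
  F: 9·3 + 6·1 + 1 + 8·1 + 11·0 + 7·2 = 56
  G: 9·1 + 6·3 + 2 + 8·0 + 11·3 + 7·1 = 69

56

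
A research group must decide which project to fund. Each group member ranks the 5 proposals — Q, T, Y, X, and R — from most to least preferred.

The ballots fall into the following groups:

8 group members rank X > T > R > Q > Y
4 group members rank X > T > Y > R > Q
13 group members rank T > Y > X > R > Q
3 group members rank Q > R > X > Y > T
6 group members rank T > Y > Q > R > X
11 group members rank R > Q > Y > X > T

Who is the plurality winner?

First-place vote totals:
  Q: 3
  T: 19
  Y: 0
  X: 12
  R: 11
T has the most first-place votes.

T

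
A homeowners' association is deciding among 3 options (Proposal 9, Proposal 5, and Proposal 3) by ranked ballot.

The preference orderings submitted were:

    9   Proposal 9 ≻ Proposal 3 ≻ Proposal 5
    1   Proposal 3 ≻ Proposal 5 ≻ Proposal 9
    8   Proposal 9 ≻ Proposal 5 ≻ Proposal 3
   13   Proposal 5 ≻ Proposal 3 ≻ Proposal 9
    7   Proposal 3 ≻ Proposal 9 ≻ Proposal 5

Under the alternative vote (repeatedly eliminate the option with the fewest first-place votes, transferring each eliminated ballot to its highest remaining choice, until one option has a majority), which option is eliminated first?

Proposal 3

Round 1: Proposal 9 17, Proposal 5 13, Proposal 3 8. Proposal 3 has the fewest and is eliminated.
Round 2: Proposal 9 24, Proposal 5 14. Proposal 9 has a majority.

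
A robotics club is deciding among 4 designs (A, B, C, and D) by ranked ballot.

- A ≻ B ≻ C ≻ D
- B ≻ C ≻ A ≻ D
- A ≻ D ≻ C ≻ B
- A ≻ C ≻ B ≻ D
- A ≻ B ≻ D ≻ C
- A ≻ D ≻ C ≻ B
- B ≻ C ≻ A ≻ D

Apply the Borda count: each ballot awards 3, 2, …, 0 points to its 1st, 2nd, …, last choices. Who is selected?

A

Borda scores:
  A: 3 + 1 + 3 + 3 + 3 + 3 + 1 = 17
  B: 2 + 3 + 0 + 1 + 2 + 0 + 3 = 11
  C: 1 + 2 + 1 + 2 + 0 + 1 + 2 = 9
  D: 0 + 0 + 2 + 0 + 1 + 2 + 0 = 5
A has the highest total.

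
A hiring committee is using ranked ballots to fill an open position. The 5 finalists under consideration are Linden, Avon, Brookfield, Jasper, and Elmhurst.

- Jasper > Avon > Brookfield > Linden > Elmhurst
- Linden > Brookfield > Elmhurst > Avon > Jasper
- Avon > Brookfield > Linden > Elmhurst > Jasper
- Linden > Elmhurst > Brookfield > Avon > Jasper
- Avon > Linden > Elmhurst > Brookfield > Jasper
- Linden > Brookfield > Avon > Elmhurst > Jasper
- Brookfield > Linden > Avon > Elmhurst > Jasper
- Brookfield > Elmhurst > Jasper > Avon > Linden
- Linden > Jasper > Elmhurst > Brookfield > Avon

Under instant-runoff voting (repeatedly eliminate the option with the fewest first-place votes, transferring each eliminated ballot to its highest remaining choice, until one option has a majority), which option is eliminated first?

Round 1: Linden 4, Avon 2, Brookfield 2, Jasper 1, Elmhurst 0. Elmhurst has the fewest and is eliminated.
Round 2: Linden 4, Avon 2, Brookfield 2, Jasper 1. Jasper has the fewest and is eliminated.
Round 3: Linden 4, Avon 3, Brookfield 2. Brookfield has the fewest and is eliminated.
Round 4: Linden 5, Avon 4. Linden has a majority.

Elmhurst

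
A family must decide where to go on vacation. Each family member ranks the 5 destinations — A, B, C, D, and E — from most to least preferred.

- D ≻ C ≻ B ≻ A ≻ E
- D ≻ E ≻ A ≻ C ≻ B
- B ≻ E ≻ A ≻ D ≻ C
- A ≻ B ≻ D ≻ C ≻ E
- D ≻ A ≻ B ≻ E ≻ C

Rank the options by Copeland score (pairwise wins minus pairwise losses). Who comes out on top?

D

Pairwise results:
  A vs B: A wins 3–2.
  A vs C: A wins 4–1.
  A vs D: D wins 3–2.
  A vs E: A wins 3–2.
  B vs C: B wins 3–2.
  B vs D: D wins 3–2.
  B vs E: B wins 4–1.
  C vs D: D wins 5–0.
  C vs E: E wins 3–2.
  D vs E: D wins 4–1.
Copeland scores (wins − losses):
  A: 3 − 1 = 2
  B: 2 − 2 = 0
  C: 0 − 4 = -4
  D: 4 − 0 = 4
  E: 1 − 3 = -2
D has the best Copeland score.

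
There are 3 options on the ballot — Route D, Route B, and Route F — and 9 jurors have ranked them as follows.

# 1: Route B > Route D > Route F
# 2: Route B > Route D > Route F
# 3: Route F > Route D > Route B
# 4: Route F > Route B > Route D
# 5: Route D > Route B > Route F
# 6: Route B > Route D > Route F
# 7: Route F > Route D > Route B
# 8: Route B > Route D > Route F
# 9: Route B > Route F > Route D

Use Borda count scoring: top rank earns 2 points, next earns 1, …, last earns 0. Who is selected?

Borda scores:
  Route D: 1 + 1 + 1 + 0 + 2 + 1 + 1 + 1 + 0 = 8
  Route B: 2 + 2 + 0 + 1 + 1 + 2 + 0 + 2 + 2 = 12
  Route F: 0 + 0 + 2 + 2 + 0 + 0 + 2 + 0 + 1 = 7
Route B has the highest total.

Route B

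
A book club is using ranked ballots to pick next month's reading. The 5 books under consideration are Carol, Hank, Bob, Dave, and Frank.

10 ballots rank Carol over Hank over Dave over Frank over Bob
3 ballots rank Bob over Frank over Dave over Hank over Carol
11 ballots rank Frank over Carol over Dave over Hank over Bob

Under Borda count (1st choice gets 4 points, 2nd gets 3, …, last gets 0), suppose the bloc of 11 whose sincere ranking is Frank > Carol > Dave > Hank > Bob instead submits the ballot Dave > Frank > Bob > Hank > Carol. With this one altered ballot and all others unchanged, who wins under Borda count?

Dave

Borda totals with the altered ballot: Carol 40, Hank 44, Bob 34, Dave 70, Frank 52.
The switch changes the winner from Carol to Dave.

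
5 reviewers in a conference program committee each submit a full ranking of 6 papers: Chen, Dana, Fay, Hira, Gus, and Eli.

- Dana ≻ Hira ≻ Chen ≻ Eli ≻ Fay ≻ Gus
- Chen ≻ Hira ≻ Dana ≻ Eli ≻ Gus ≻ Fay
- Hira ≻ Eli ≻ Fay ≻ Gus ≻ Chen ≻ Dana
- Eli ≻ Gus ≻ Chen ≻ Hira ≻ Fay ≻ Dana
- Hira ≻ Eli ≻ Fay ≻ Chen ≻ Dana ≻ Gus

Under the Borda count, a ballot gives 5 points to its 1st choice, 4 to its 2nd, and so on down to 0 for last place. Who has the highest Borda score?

Hira

Borda scores:
  Chen: 3 + 5 + 1 + 3 + 2 = 14
  Dana: 5 + 3 + 0 + 0 + 1 = 9
  Fay: 1 + 0 + 3 + 1 + 3 = 8
  Hira: 4 + 4 + 5 + 2 + 5 = 20
  Gus: 0 + 1 + 2 + 4 + 0 = 7
  Eli: 2 + 2 + 4 + 5 + 4 = 17
Hira has the highest total.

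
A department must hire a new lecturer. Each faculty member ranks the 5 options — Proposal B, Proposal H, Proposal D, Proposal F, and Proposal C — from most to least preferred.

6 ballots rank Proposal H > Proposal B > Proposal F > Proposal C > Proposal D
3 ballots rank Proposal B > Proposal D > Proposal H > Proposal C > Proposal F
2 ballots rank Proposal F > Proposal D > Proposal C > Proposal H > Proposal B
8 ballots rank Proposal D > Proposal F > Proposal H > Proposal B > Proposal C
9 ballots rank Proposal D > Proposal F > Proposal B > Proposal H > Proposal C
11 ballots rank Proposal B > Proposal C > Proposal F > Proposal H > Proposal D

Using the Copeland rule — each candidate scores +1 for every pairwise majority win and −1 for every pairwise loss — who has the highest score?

Pairwise results:
  Proposal B vs Proposal H: Proposal B wins 23–16.
  Proposal B vs Proposal D: Proposal B wins 20–19.
  Proposal B vs Proposal F: Proposal B wins 20–19.
  Proposal B vs Proposal C: Proposal B wins 37–2.
  Proposal H vs Proposal D: Proposal D wins 22–17.
  Proposal H vs Proposal F: Proposal F wins 30–9.
  Proposal H vs Proposal C: Proposal H wins 26–13.
  Proposal D vs Proposal F: Proposal D wins 20–19.
  Proposal D vs Proposal C: Proposal D wins 22–17.
  Proposal F vs Proposal C: Proposal F wins 25–14.
Copeland scores (wins − losses):
  Proposal B: 4 − 0 = 4
  Proposal H: 1 − 3 = -2
  Proposal D: 3 − 1 = 2
  Proposal F: 2 − 2 = 0
  Proposal C: 0 − 4 = -4
Proposal B has the best Copeland score.

Proposal B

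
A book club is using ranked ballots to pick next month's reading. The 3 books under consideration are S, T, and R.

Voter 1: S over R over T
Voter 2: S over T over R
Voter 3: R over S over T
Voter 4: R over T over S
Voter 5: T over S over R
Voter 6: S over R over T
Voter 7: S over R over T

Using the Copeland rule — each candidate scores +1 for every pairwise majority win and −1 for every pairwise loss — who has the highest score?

S

Pairwise results:
  S vs T: S wins 5–2.
  S vs R: S wins 5–2.
  T vs R: R wins 5–2.
Copeland scores (wins − losses):
  S: 2 − 0 = 2
  T: 0 − 2 = -2
  R: 1 − 1 = 0
S has the best Copeland score.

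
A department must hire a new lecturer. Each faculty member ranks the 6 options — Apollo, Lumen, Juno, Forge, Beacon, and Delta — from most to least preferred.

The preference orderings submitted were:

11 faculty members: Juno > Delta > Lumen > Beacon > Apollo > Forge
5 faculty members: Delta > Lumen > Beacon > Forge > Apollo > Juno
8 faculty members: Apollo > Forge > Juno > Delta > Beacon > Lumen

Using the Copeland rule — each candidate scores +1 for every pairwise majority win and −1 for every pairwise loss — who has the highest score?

Delta

Pairwise results:
  Apollo vs Lumen: Lumen wins 16–8.
  Apollo vs Juno: Apollo wins 13–11.
  Apollo vs Forge: Apollo wins 19–5.
  Apollo vs Beacon: Beacon wins 16–8.
  Apollo vs Delta: Delta wins 16–8.
  Lumen vs Juno: Juno wins 19–5.
  Lumen vs Forge: Lumen wins 16–8.
  Lumen vs Beacon: Lumen wins 16–8.
  Lumen vs Delta: Delta wins 24–0.
  Juno vs Forge: Forge wins 13–11.
  Juno vs Beacon: Juno wins 19–5.
  Juno vs Delta: Juno wins 19–5.
  Forge vs Beacon: Beacon wins 16–8.
  Forge vs Delta: Delta wins 16–8.
  Beacon vs Delta: Delta wins 24–0.
Copeland scores (wins − losses):
  Apollo: 2 − 3 = -1
  Lumen: 3 − 2 = 1
  Juno: 3 − 2 = 1
  Forge: 1 − 4 = -3
  Beacon: 2 − 3 = -1
  Delta: 4 − 1 = 3
Delta has the best Copeland score.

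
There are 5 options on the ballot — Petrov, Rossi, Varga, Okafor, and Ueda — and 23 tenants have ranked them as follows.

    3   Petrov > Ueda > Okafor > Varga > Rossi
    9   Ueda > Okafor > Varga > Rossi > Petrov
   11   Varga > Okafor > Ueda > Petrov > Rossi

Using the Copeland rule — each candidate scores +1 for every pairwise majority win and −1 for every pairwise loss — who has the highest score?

Pairwise results:
  Petrov vs Rossi: Petrov wins 14–9.
  Petrov vs Varga: Varga wins 20–3.
  Petrov vs Okafor: Okafor wins 20–3.
  Petrov vs Ueda: Ueda wins 20–3.
  Rossi vs Varga: Varga wins 23–0.
  Rossi vs Okafor: Okafor wins 23–0.
  Rossi vs Ueda: Ueda wins 23–0.
  Varga vs Okafor: Okafor wins 12–11.
  Varga vs Ueda: Ueda wins 12–11.
  Okafor vs Ueda: Ueda wins 12–11.
Copeland scores (wins − losses):
  Petrov: 1 − 3 = -2
  Rossi: 0 − 4 = -4
  Varga: 2 − 2 = 0
  Okafor: 3 − 1 = 2
  Ueda: 4 − 0 = 4
Ueda has the best Copeland score.

Ueda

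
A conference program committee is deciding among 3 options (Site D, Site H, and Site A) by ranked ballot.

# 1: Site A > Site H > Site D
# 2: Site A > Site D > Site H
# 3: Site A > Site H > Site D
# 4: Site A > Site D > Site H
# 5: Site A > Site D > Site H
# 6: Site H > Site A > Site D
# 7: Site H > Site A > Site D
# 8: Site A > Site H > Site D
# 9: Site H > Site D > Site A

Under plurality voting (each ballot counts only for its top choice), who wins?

Site A

First-place vote totals:
  Site D: 0
  Site H: 3
  Site A: 6
Site A has the most first-place votes.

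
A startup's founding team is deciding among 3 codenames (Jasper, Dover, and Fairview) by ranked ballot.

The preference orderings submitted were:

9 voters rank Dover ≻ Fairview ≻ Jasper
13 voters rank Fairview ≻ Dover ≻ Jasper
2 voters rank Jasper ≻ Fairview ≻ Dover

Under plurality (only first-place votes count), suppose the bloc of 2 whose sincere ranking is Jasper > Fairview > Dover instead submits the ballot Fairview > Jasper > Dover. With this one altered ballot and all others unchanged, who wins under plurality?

Fairview

First-place totals with the altered ballot: Jasper 0, Dover 9, Fairview 15.
The winner is unchanged: still Fairview.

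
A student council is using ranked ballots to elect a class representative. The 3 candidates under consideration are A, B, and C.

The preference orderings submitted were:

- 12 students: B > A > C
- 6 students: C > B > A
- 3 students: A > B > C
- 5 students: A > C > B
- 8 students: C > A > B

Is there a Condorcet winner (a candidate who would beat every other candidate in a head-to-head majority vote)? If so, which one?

Head-to-head results (34 voters total):
A vs B: B wins 18–16.
A vs C: A wins 20–14.
B vs C: C wins 19–15.
No candidate beats all others: A beats C beats B beats A, a majority cycle.

There is no Condorcet winner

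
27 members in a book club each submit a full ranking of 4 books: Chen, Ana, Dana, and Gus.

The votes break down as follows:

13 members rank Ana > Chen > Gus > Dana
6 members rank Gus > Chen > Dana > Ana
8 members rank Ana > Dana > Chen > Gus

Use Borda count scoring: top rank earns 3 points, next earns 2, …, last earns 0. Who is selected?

Borda scores:
  Chen: 13·2 + 6·2 + 8·1 = 46
  Ana: 13·3 + 6·0 + 8·3 = 63
  Dana: 13·0 + 6·1 + 8·2 = 22
  Gus: 13·1 + 6·3 + 8·0 = 31
Ana has the highest total.

Ana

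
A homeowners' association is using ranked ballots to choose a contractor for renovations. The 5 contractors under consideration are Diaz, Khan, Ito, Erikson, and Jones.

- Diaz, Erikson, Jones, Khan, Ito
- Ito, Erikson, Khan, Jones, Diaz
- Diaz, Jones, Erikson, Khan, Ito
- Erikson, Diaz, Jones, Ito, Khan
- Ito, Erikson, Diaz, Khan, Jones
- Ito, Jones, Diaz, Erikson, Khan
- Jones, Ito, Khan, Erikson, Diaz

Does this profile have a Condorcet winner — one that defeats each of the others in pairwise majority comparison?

Head-to-head results (7 voters total):
Diaz vs Khan: Diaz wins 5–2.
Diaz vs Ito: Ito wins 4–3.
Diaz vs Erikson: Erikson wins 4–3.
Diaz vs Jones: Diaz wins 4–3.
Khan vs Ito: Ito wins 5–2.
Khan vs Erikson: Erikson wins 6–1.
Khan vs Jones: Jones wins 5–2.
Ito vs Erikson: Ito wins 4–3.
Ito vs Jones: Jones wins 4–3.
Erikson vs Jones: Erikson wins 4–3.
No candidate beats all others: Diaz beats Jones beats Ito beats Diaz, a majority cycle.

No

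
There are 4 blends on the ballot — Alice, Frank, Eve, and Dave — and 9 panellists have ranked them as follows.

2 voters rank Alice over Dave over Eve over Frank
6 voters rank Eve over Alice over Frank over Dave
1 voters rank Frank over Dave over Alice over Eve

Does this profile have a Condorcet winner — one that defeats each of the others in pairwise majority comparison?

Head-to-head results (9 voters total):
Alice vs Frank: Alice wins 8–1.
Alice vs Eve: Eve wins 6–3.
Alice vs Dave: Alice wins 8–1.
Frank vs Eve: Eve wins 8–1.
Frank vs Dave: Frank wins 7–2.
Eve vs Dave: Eve wins 6–3.
Eve beats each rival — Alice (6–3), Frank (8–1), Dave (6–3) — so Eve is the Condorcet winner.

Yes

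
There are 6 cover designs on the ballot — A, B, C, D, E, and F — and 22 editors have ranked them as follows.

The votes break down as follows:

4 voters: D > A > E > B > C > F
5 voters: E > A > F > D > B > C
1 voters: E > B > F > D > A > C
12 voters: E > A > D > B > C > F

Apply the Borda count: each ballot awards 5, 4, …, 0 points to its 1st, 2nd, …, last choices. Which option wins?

Borda scores:
  A: 4·4 + 5·4 + 1 + 12·4 = 85
  B: 4·2 + 5·1 + 4 + 12·2 = 41
  C: 4·1 + 5·0 + 0 + 12·1 = 16
  D: 4·5 + 5·2 + 2 + 12·3 = 68
  E: 4·3 + 5·5 + 5 + 12·5 = 102
  F: 4·0 + 5·3 + 3 + 12·0 = 18
E has the highest total.

E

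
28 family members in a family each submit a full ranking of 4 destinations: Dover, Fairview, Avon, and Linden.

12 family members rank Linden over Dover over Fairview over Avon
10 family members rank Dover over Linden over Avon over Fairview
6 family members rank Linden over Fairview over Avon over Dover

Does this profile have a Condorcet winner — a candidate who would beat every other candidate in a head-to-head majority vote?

Yes

Head-to-head results (28 voters total):
Dover vs Fairview: Dover wins 22–6.
Dover vs Avon: Dover wins 22–6.
Dover vs Linden: Linden wins 18–10.
Fairview vs Avon: Fairview wins 18–10.
Fairview vs Linden: Linden wins 28–0.
Avon vs Linden: Linden wins 28–0.
Linden beats each rival — Dover (18–10), Fairview (28–0), Avon (28–0) — so Linden is the Condorcet winner.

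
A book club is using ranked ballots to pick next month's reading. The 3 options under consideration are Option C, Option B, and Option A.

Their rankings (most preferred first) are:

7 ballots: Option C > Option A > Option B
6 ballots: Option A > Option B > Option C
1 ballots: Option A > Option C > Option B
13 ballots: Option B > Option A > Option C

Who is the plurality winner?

First-place vote totals:
  Option C: 7
  Option B: 13
  Option A: 7
Option B has the most first-place votes.

Option B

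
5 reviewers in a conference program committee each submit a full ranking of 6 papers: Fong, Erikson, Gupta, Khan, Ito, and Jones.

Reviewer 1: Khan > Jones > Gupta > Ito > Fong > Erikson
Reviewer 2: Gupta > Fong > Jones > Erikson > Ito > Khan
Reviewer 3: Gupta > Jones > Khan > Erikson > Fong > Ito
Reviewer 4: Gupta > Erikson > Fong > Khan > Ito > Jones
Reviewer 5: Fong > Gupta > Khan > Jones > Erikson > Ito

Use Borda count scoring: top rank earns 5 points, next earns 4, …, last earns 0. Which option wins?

Borda scores:
  Fong: 1 + 4 + 1 + 3 + 5 = 14
  Erikson: 0 + 2 + 2 + 4 + 1 = 9
  Gupta: 3 + 5 + 5 + 5 + 4 = 22
  Khan: 5 + 0 + 3 + 2 + 3 = 13
  Ito: 2 + 1 + 0 + 1 + 0 = 4
  Jones: 4 + 3 + 4 + 0 + 2 = 13
Gupta has the highest total.

Gupta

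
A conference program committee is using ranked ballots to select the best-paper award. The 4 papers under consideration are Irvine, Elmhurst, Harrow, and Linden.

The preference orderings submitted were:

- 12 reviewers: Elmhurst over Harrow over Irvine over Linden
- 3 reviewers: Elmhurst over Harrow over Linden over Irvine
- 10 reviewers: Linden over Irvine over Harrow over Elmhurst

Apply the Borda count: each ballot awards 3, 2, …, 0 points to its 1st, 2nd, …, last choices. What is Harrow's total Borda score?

40

Borda scores:
  Irvine: 12·1 + 3·0 + 10·2 = 32
  Elmhurst: 12·3 + 3·3 + 10·0 = 45
  Harrow: 12·2 + 3·2 + 10·1 = 40
  Linden: 12·0 + 3·1 + 10·3 = 33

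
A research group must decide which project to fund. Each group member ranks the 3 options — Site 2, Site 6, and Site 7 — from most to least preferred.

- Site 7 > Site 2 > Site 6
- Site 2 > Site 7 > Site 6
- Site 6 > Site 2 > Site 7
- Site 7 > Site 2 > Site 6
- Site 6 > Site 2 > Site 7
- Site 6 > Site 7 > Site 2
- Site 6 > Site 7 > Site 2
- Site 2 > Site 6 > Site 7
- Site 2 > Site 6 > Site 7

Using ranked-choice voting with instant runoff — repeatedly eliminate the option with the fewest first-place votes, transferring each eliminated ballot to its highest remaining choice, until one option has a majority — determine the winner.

Site 2

Round 1: Site 6 4, Site 2 3, Site 7 2. Site 7 has the fewest and is eliminated.
Round 2: Site 2 5, Site 6 4. Site 2 has a majority.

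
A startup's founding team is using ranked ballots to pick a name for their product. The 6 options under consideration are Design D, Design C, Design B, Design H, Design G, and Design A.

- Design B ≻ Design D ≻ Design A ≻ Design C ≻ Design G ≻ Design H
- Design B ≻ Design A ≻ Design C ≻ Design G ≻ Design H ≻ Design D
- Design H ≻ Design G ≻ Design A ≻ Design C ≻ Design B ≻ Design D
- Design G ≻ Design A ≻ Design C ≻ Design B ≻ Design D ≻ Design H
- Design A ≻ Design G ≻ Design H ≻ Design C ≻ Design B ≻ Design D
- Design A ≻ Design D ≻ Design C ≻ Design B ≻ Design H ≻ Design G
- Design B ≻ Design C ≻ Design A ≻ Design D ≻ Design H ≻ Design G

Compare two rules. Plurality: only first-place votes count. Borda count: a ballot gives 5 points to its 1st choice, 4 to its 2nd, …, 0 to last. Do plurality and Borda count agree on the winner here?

No

Plurality first-place counts: Design D 0, Design C 0, Design B 3, Design H 1, Design G 1, Design A 2 → Design B.
Borda totals: Design D 11, Design C 19, Design B 21, Design H 11, Design G 16, Design A 27 → Design A.
The two rules disagree: plurality picks Design B, Borda picks Design A.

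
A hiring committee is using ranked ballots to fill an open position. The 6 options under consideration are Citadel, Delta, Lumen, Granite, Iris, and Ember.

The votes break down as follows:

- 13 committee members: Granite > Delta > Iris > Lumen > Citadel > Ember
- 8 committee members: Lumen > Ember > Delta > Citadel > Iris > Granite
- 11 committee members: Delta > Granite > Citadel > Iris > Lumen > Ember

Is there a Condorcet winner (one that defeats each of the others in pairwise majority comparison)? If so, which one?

Head-to-head results (32 voters total):
Citadel vs Delta: Delta wins 32–0.
Citadel vs Lumen: Lumen wins 21–11.
Citadel vs Granite: Granite wins 24–8.
Citadel vs Iris: Citadel wins 19–13.
Citadel vs Ember: Citadel wins 24–8.
Delta vs Lumen: Delta wins 24–8.
Delta vs Granite: Delta wins 19–13.
Delta vs Iris: Delta wins 32–0.
Delta vs Ember: Delta wins 24–8.
Lumen vs Granite: Granite wins 24–8.
Lumen vs Iris: Iris wins 24–8.
Lumen vs Ember: Lumen wins 32–0.
Granite vs Iris: Granite wins 24–8.
Granite vs Ember: Granite wins 24–8.
Iris vs Ember: Iris wins 24–8.
Delta beats each rival — Citadel (32–0), Lumen (24–8), Granite (19–13), Iris (32–0), Ember (24–8) — so Delta is the Condorcet winner.

Delta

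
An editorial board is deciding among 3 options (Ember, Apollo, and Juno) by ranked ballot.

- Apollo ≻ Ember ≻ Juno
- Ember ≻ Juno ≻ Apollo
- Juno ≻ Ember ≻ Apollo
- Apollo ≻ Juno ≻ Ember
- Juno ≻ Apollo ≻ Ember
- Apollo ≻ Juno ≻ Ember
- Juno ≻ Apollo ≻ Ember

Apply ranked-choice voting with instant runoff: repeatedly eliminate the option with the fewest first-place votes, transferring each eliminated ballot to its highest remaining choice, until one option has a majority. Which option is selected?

Juno

Round 1: Apollo 3, Juno 3, Ember 1. Ember has the fewest and is eliminated.
Round 2: Juno 4, Apollo 3. Juno has a majority.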